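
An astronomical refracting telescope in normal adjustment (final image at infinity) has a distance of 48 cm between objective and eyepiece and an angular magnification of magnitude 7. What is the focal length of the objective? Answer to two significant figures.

In normal adjustment the tube length equals f_obj + f_eye and |M| = f_obj/f_eye.
So f_obj = 7 f_eye and 7 f_eye + f_eye = 48 cm, giving f_eye = 48/8 = 6.000 cm and f_obj = 42.000 cm.

42 cm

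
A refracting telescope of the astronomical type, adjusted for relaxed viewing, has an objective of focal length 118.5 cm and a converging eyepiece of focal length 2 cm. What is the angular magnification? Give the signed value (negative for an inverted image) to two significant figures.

M = -f_obj/f_eye = -118.5/(2) = -59.250.

-59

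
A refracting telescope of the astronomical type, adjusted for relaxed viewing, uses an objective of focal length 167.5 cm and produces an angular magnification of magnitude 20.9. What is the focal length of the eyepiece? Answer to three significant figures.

|M| = f_obj/f_eye, so f_eye = f_obj/|M| = 167.5/20.9 = 8.014 cm.

8.01 cm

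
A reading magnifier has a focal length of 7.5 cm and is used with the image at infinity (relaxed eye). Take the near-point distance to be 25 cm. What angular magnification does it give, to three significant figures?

M = D/f = 25/7.5 = 3.333.

3.33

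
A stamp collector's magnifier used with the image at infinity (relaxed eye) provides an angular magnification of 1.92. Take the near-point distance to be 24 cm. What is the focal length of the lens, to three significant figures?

12.5 cm

For the image at infinity, M = D/f.
f = D/M = 24/1.92 = 12.500 cm.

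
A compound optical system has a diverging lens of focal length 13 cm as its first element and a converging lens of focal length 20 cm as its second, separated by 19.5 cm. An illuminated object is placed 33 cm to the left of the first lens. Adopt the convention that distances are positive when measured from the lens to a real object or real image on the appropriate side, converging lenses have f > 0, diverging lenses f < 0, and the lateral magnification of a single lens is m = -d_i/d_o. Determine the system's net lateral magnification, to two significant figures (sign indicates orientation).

-0.64

Applying the thin-lens equation to the first lens, 1/(-13) = 1/33 + 1/d_i1, which gives d_i1 = -9.326 cm.
Its lateral magnification is m_1 = -d_i1/d_o1 = -(-9.326)/33 = 0.2826.
The intermediate image is virtual, 9.326 cm to the left of lens 1, so d_o2 = L - d_i1 = 19.5 - (-9.326) = 28.826 cm.
Applying the thin-lens equation again with f_2 = 20 cm and d_o2 = 28.826 cm gives d_i2 = 65.320 cm.
m_2 = -(65.320)/(28.826) = -2.2660.
Total m = m_1 x m_2 = (0.2826)(-2.2660) = -0.6404.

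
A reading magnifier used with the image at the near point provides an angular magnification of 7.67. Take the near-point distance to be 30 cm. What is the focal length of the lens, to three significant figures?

4.50 cm

For the image at the near point, M = 1 + D/f.
f = D/(M - 1) = 30/(7.67 - 1) = 4.498 cm.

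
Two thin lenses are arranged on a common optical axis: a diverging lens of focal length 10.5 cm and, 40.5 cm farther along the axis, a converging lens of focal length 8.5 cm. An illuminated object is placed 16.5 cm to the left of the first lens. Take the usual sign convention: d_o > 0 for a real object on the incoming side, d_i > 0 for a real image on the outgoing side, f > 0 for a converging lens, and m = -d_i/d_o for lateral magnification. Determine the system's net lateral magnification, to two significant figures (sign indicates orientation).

-0.086

Applying the thin-lens equation to the first lens, 1/(-10.5) = 1/16.5 + 1/d_i1, which gives d_i1 = -6.417 cm.
Its lateral magnification is m_1 = -d_i1/d_o1 = -(-6.417)/16.5 = 0.3889.
With d_i1 < 0 the first image is virtual and lies on the object side; the object distance for lens 2 is d_o2 = 40.5 - (-6.417) = 46.917 cm.
Applying the thin-lens equation again with f_2 = 8.5 cm and d_o2 = 46.917 cm gives d_i2 = 10.381 cm.
m_2 = -(10.381)/(46.917) = -0.2213.
Total m = m_1 x m_2 = (0.3889)(-0.2213) = -0.0860.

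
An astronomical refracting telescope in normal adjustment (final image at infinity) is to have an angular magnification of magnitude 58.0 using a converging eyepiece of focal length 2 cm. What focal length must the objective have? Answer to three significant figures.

|M| = f_obj/|f_eye|, so f_obj = |M| x |f_eye| = 58.0 x 2 = 116.000 cm.

116 cm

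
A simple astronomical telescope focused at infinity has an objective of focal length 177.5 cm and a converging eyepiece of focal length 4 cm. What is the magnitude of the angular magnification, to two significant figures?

|M| = f_obj/|f_eye| = 177.5/4 = 44.375.

44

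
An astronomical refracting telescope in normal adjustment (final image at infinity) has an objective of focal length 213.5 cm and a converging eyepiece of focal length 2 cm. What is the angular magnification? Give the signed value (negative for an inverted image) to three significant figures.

-107

M = -f_obj/f_eye = -213.5/(2) = -106.750.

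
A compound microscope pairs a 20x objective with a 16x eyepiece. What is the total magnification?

320

The overall magnification of a compound microscope is the product of the objective and eyepiece magnifications:
M = M_obj x M_eye = 20 x 16 = 320.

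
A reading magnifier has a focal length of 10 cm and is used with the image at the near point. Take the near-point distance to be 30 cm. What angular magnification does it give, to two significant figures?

4.0

M = 1 + D/f = 1 + 30/10 = 4.000.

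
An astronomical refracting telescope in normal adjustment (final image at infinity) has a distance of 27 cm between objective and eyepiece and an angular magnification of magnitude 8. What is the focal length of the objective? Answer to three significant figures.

In normal adjustment the tube length equals f_obj + f_eye and |M| = f_obj/f_eye.
So f_obj = 8 f_eye and 8 f_eye + f_eye = 27 cm, giving f_eye = 27/9 = 3.000 cm and f_obj = 24.000 cm.

24.0 cm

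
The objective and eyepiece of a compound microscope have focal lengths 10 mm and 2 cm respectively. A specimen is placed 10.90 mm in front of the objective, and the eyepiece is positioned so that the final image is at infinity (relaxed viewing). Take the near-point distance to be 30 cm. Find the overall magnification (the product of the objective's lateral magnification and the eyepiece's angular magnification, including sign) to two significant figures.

-170

Convert to cm: f_obj = 10 mm = 1 cm; d_o = 10.90 mm = 1.09 cm.
Objective: 1/d_i = 1/f_obj - 1/d_o = 1/1 - 1/1.09 = 0.08257 cm^-1, so d_i = 12.111 cm.
m_obj = -d_i/d_o = -12.111/1.09 = -11.111.
Eyepiece angular magnification (image at infinity): M_eye = D/f_e = 30/2 = 15.000.
Overall M = m_obj x M_eye = (-11.111)(15.000) = -166.67.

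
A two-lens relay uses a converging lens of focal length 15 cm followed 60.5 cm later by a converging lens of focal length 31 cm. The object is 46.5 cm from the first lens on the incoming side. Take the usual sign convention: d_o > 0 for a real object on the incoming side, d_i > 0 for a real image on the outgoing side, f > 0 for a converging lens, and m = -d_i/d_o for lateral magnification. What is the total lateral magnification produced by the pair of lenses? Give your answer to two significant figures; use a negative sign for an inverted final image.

Lens 1: 1/d_i1 = 1/f_1 - 1/d_o1 = 1/15 - 1/46.5 = 0.04516 cm^-1, so d_i1 = 22.143 cm.
m_1 = -(22.143)/46.5 = -0.4762.
Object distance for lens 2: d_o2 = 60.5 - 22.143 = 38.357 cm.
Lens 2: 1/d_i2 = 1/f_2 - 1/d_o2 = 1/31 - 1/(38.357) = 0.00619 cm^-1, so d_i2 = 161.621 cm.
m_2 = -(161.621)/(38.357) = -4.2136.
Overall magnification: m = m_1 m_2 = 2.0065.

2.0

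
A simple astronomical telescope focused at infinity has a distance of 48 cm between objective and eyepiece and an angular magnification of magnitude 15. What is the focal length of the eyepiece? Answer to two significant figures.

3.0 cm

In normal adjustment the tube length equals f_obj + f_eye and |M| = f_obj/f_eye.
So f_obj = 15 f_eye and 15 f_eye + f_eye = 48 cm, giving f_eye = 48/16 = 3.000 cm and f_obj = 45.000 cm.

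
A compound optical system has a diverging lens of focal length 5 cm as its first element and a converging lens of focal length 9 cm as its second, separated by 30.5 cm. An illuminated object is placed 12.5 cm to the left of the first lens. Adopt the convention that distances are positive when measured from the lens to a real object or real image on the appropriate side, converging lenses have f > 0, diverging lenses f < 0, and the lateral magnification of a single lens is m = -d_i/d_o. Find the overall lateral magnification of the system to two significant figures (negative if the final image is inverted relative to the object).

First lens: d_i1 = 1/(1/(-5) - 1/12.5) = -3.571 cm.
m_1 = -(-3.571)/12.5 = 0.2857.
The intermediate image is virtual, 3.571 cm to the left of lens 1, so d_o2 = L - d_i1 = 30.5 - (-3.571) = 34.071 cm.
Second lens: d_i2 = 1/(1/9 - 1/(34.071)) = 12.231 cm.
m_2 = -(12.231)/(34.071) = -0.3590.
Total m = m_1 x m_2 = (0.2857)(-0.3590) = -0.1026.

-0.10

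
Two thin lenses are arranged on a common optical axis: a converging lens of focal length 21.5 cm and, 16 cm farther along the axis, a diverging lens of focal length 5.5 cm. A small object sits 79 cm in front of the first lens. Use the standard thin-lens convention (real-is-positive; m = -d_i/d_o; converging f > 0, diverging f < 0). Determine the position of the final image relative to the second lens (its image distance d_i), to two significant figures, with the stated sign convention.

Applying the thin-lens equation to the first lens, 1/21.5 = 1/79 + 1/d_i1, which gives d_i1 = 29.539 cm.
Since 29.539 cm > 16 cm, the first image lies past the second lens and serves as a virtual object: d_o2 = L - d_i1 = -13.539 cm.
Applying the thin-lens equation again with f_2 = -5.5 cm and d_o2 = -13.539 cm gives d_i2 = -9.263 cm.

-9.3 cm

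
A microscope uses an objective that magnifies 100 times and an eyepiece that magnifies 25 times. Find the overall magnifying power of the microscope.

The overall magnification of a compound microscope is the product of the objective and eyepiece magnifications:
M = M_obj x M_eye = 100 x 25 = 2500.

2500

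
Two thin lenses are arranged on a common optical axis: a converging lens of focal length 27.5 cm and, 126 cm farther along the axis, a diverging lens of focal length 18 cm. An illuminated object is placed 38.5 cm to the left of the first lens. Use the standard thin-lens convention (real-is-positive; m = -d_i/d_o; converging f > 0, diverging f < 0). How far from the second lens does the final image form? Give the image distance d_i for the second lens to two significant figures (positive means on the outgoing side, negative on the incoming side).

-11 cm

Lens 1: 1/d_i1 = 1/f_1 - 1/d_o1 = 1/27.5 - 1/38.5 = 0.01039 cm^-1, so d_i1 = 96.250 cm.
Object distance for lens 2: d_o2 = 126 - 96.250 = 29.750 cm.
Lens 2: 1/d_i2 = 1/f_2 - 1/d_o2 = 1/(-18) - 1/(29.750) = -0.08917 cm^-1, so d_i2 = -11.215 cm.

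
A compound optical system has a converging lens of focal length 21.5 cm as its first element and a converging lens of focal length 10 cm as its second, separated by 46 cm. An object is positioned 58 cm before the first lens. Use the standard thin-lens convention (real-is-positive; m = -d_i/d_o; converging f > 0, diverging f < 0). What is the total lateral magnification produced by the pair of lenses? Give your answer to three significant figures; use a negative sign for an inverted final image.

3.21

Lens 1: 1/d_i1 = 1/f_1 - 1/d_o1 = 1/21.5 - 1/58 = 0.02927 cm^-1, so d_i1 = 34.164 cm.
m_1 = -(34.164)/58 = -0.5890.
Object distance for lens 2: d_o2 = 46 - 34.164 = 11.836 cm.
Lens 2: 1/d_i2 = 1/f_2 - 1/d_o2 = 1/10 - 1/(11.836) = 0.01551 cm^-1, so d_i2 = 64.478 cm.
m_2 = -(64.478)/(11.836) = -5.4478.
The system's lateral magnification is m_1 m_2 = (-0.5890)(-5.4478) = 3.2090.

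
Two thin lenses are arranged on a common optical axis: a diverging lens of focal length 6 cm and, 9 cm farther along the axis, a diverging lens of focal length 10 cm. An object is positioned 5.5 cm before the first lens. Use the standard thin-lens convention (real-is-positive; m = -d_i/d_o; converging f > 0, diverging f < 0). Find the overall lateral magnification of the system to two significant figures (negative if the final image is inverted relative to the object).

0.24

Lens 1: 1/d_i1 = 1/f_1 - 1/d_o1 = 1/(-6) - 1/5.5 = -0.34848 cm^-1, so d_i1 = -2.870 cm.
m_1 = -(-2.870)/5.5 = 0.5217.
The intermediate image is virtual, 2.870 cm to the left of lens 1, so d_o2 = L - d_i1 = 9 - (-2.870) = 11.870 cm.
Lens 2: 1/d_i2 = 1/f_2 - 1/d_o2 = 1/(-10) - 1/(11.870) = -0.18425 cm^-1, so d_i2 = -5.427 cm.
m_2 = -(-5.427)/(11.870) = 0.4573.
Overall magnification: m = m_1 m_2 = 0.2386.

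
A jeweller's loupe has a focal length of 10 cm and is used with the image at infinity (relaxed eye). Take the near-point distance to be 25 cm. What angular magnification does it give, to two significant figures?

M = D/f = 25/10 = 2.500.

2.5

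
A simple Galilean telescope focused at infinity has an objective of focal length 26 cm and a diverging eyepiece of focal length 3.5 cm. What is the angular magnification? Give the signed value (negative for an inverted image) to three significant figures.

7.43

M = -f_obj/f_eye = -26/(-3.5) = 7.429.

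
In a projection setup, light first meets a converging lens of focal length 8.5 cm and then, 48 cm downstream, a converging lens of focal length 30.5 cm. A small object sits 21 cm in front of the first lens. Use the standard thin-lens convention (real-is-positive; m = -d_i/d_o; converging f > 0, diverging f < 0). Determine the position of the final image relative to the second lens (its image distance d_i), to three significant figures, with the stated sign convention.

319 cm

Applying the thin-lens equation to the first lens, 1/8.5 = 1/21 + 1/d_i1, which gives d_i1 = 14.280 cm.
That image sits 33.720 cm in front of the second lens, so d_o2 = 33.720 cm.
Applying the thin-lens equation again with f_2 = 30.5 cm and d_o2 = 33.720 cm gives d_i2 = 319.398 cm.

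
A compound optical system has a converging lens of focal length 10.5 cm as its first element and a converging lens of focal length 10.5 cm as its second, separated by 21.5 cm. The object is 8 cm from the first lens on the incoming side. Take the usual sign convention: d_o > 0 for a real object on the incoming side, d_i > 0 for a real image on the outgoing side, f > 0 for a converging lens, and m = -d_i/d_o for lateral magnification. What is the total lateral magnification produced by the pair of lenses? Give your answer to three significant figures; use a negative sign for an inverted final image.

Lens 1: 1/d_i1 = 1/f_1 - 1/d_o1 = 1/10.5 - 1/8 = -0.02976 cm^-1, so d_i1 = -33.600 cm.
m_1 = -(-33.600)/8 = 4.2000.
With d_i1 < 0 the first image is virtual and lies on the object side; the object distance for lens 2 is d_o2 = 21.5 - (-33.600) = 55.100 cm.
Lens 2: 1/d_i2 = 1/f_2 - 1/d_o2 = 1/10.5 - 1/(55.100) = 0.07709 cm^-1, so d_i2 = 12.972 cm.
m_2 = -(12.972)/(55.100) = -0.2354.
Overall magnification: m = m_1 m_2 = -0.9888.

-0.989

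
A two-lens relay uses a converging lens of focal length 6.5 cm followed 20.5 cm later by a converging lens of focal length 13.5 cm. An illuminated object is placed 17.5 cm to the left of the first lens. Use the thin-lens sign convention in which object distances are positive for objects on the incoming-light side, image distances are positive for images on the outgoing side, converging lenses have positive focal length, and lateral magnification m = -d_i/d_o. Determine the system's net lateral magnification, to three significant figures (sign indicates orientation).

-2.39

Lens 1: 1/d_i1 = 1/f_1 - 1/d_o1 = 1/6.5 - 1/17.5 = 0.09670 cm^-1, so d_i1 = 10.341 cm.
m_1 = -(10.341)/17.5 = -0.5909.
That image sits 10.159 cm in front of the second lens, so d_o2 = 10.159 cm.
Lens 2: 1/d_i2 = 1/f_2 - 1/d_o2 = 1/13.5 - 1/(10.159) = -0.02436 cm^-1, so d_i2 = -41.051 cm.
m_2 = -(-41.051)/(10.159) = 4.0408.
Total m = m_1 x m_2 = (-0.5909)(4.0408) = -2.3878.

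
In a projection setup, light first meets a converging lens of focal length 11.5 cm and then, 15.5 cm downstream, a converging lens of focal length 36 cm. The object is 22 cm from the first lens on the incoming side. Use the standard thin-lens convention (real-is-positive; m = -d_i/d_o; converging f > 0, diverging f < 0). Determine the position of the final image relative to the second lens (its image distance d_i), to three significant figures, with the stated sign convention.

6.94 cm

Lens 1: 1/d_i1 = 1/f_1 - 1/d_o1 = 1/11.5 - 1/22 = 0.04150 cm^-1, so d_i1 = 24.095 cm.
Since 24.095 cm > 15.5 cm, the first image lies past the second lens and serves as a virtual object: d_o2 = L - d_i1 = -8.595 cm.
Lens 2: 1/d_i2 = 1/f_2 - 1/d_o2 = 1/36 - 1/(-8.595) = 0.14412 cm^-1, so d_i2 = 6.939 cm.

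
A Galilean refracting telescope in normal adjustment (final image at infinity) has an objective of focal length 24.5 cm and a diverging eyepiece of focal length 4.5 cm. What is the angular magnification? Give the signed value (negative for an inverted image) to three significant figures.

M = -f_obj/f_eye = -24.5/(-4.5) = 5.444.

5.44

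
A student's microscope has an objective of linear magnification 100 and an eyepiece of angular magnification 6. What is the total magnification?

The overall magnification of a compound microscope is the product of the objective and eyepiece magnifications:
M = M_obj x M_eye = 100 x 6 = 600.

600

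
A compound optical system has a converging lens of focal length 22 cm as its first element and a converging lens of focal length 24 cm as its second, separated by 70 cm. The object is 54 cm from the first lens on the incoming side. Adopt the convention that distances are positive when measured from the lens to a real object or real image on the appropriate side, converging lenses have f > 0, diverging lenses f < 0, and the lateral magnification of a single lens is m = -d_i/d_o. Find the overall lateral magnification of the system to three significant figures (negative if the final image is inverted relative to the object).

First lens: d_i1 = 1/(1/22 - 1/54) = 37.125 cm.
m_1 = -(37.125)/54 = -0.6875.
Object distance for lens 2: d_o2 = 70 - 37.125 = 32.875 cm.
Second lens: d_i2 = 1/(1/24 - 1/(32.875)) = 88.901 cm.
m_2 = -(88.901)/(32.875) = -2.7042.
Total m = m_1 x m_2 = (-0.6875)(-2.7042) = 1.8592.

1.86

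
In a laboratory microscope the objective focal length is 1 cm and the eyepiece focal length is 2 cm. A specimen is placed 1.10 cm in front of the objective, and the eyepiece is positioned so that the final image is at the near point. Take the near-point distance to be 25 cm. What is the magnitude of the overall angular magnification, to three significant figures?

Objective: 1/d_i = 1/f_obj - 1/d_o = 1/1 - 1/1.10 = 0.09091 cm^-1, so d_i = 11.000 cm.
m_obj = -d_i/d_o = -11.000/1.10 = -10.000.
Eyepiece angular magnification (image at near point): M_eye = 1 + D/f_e = 1 + 25/2 = 13.500.
Overall M = m_obj x M_eye = (-10.000)(13.500) = -135.00.
|M| = 135.00.

135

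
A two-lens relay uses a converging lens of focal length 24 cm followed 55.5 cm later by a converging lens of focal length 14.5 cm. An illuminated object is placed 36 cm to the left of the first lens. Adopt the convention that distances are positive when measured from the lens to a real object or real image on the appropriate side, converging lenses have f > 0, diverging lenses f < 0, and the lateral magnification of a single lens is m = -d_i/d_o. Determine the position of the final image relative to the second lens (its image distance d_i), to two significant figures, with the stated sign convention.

7.7 cm

Lens 1: 1/d_i1 = 1/f_1 - 1/d_o1 = 1/24 - 1/36 = 0.01389 cm^-1, so d_i1 = 72.000 cm.
This image would form 72.000 cm past lens 1, i.e. 16.500 cm beyond lens 2, so it is a virtual object for lens 2: d_o2 = 55.5 - 72.000 = -16.500 cm.
Lens 2: 1/d_i2 = 1/f_2 - 1/d_o2 = 1/14.5 - 1/(-16.500) = 0.12957 cm^-1, so d_i2 = 7.718 cm.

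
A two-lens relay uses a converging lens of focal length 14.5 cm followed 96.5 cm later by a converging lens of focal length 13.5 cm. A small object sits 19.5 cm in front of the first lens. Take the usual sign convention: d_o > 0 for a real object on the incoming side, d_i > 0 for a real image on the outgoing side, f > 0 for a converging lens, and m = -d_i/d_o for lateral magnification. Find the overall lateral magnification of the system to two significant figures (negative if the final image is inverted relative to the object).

1.5

Applying the thin-lens equation to the first lens, 1/14.5 = 1/19.5 + 1/d_i1, which gives d_i1 = 56.550 cm.
Its lateral magnification is m_1 = -d_i1/d_o1 = -(56.550)/19.5 = -2.9000.
Object distance for lens 2: d_o2 = 96.5 - 56.550 = 39.950 cm.
Applying the thin-lens equation again with f_2 = 13.5 cm and d_o2 = 39.950 cm gives d_i2 = 20.390 cm.
m_2 = -(20.390)/(39.950) = -0.5104.
The system's lateral magnification is m_1 m_2 = (-2.9000)(-0.5104) = 1.4802.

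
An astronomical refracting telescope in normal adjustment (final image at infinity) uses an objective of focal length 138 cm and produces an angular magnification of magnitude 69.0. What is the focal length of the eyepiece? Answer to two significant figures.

|M| = f_obj/f_eye, so f_eye = f_obj/|M| = 138/69.0 = 2.000 cm.

2.0 cm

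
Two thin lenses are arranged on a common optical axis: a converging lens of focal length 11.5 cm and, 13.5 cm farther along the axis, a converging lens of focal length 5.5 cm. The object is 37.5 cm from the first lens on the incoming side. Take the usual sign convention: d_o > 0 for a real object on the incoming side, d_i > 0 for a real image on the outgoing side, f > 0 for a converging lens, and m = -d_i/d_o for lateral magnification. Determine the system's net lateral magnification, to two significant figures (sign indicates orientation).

-0.28

Lens 1: 1/d_i1 = 1/f_1 - 1/d_o1 = 1/11.5 - 1/37.5 = 0.06029 cm^-1, so d_i1 = 16.587 cm.
m_1 = -(16.587)/37.5 = -0.4423.
This image would form 16.587 cm past lens 1, i.e. 3.087 cm beyond lens 2, so it is a virtual object for lens 2: d_o2 = 13.5 - 16.587 = -3.087 cm.
Lens 2: 1/d_i2 = 1/f_2 - 1/d_o2 = 1/5.5 - 1/(-3.087) = 0.50581 cm^-1, so d_i2 = 1.977 cm.
m_2 = -(1.977)/(-3.087) = 0.6405.
Total m = m_1 x m_2 = (-0.4423)(0.6405) = -0.2833.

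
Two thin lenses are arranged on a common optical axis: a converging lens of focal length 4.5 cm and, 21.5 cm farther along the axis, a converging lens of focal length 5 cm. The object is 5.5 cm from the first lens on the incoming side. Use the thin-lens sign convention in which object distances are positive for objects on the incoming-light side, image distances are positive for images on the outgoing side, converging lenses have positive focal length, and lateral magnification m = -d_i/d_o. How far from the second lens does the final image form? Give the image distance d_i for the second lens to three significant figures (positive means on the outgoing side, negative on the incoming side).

First lens: d_i1 = 1/(1/4.5 - 1/5.5) = 24.750 cm.
This image would form 24.750 cm past lens 1, i.e. 3.250 cm beyond lens 2, so it is a virtual object for lens 2: d_o2 = 21.5 - 24.750 = -3.250 cm.
Second lens: d_i2 = 1/(1/5 - 1/(-3.250)) = 1.970 cm.

1.97 cm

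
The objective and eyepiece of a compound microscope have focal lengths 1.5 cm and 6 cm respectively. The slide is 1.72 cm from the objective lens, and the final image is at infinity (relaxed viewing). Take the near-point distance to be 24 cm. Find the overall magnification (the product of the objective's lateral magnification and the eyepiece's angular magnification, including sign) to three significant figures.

Objective: 1/d_i = 1/f_obj - 1/d_o = 1/1.5 - 1/1.72 = 0.08527 cm^-1, so d_i = 11.727 cm.
m_obj = -d_i/d_o = -11.727/1.72 = -6.818.
Eyepiece angular magnification (image at infinity): M_eye = D/f_e = 24/6 = 4.000.
Overall M = m_obj x M_eye = (-6.818)(4.000) = -27.27.

-27.3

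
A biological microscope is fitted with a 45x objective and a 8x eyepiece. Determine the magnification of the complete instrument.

The overall magnification of a compound microscope is the product of the objective and eyepiece magnifications:
M = M_obj x M_eye = 45 x 8 = 360.

360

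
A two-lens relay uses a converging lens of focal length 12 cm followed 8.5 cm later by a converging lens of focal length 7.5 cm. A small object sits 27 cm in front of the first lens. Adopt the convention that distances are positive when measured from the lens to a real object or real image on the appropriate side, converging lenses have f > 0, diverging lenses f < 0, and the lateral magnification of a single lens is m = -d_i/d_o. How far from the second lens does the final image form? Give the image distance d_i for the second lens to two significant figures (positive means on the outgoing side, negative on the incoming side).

Lens 1: 1/d_i1 = 1/f_1 - 1/d_o1 = 1/12 - 1/27 = 0.04630 cm^-1, so d_i1 = 21.600 cm.
This image would form 21.600 cm past lens 1, i.e. 13.100 cm beyond lens 2, so it is a virtual object for lens 2: d_o2 = 8.5 - 21.600 = -13.100 cm.
Lens 2: 1/d_i2 = 1/f_2 - 1/d_o2 = 1/7.5 - 1/(-13.100) = 0.20967 cm^-1, so d_i2 = 4.769 cm.

4.8 cm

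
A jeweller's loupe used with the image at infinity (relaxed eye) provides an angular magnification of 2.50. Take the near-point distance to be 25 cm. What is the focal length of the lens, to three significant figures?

10.0 cm

For the image at infinity, M = D/f.
f = D/M = 25/2.5 = 10.000 cm.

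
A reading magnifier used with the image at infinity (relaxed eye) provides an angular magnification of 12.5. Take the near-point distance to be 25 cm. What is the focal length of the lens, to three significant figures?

For the image at infinity, M = D/f.
f = D/M = 25/12.5 = 2.000 cm.

2.00 cm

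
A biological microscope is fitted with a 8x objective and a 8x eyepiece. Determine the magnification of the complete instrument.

64

The overall magnification of a compound microscope is the product of the objective and eyepiece magnifications:
M = M_obj x M_eye = 8 x 8 = 64.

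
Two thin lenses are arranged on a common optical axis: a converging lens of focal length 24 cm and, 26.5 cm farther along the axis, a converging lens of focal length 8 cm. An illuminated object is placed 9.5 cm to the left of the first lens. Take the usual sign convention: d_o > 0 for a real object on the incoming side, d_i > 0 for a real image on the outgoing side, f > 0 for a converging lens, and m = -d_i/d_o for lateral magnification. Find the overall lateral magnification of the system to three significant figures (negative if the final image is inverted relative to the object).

-0.387

Lens 1: 1/d_i1 = 1/f_1 - 1/d_o1 = 1/24 - 1/9.5 = -0.06360 cm^-1, so d_i1 = -15.724 cm.
m_1 = -(-15.724)/9.5 = 1.6552.
The intermediate image is virtual, 15.724 cm to the left of lens 1, so d_o2 = L - d_i1 = 26.5 - (-15.724) = 42.224 cm.
Lens 2: 1/d_i2 = 1/f_2 - 1/d_o2 = 1/8 - 1/(42.224) = 0.10132 cm^-1, so d_i2 = 9.870 cm.
m_2 = -(9.870)/(42.224) = -0.2338.
The system's lateral magnification is m_1 m_2 = (1.6552)(-0.2338) = -0.3869.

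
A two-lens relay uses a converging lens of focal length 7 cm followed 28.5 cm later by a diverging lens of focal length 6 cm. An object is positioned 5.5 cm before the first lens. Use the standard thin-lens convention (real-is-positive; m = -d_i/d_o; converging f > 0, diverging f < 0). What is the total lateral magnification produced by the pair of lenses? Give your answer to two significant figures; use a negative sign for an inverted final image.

Applying the thin-lens equation to the first lens, 1/7 = 1/5.5 + 1/d_i1, which gives d_i1 = -25.667 cm.
Its lateral magnification is m_1 = -d_i1/d_o1 = -(-25.667)/5.5 = 4.6667.
The intermediate image is virtual, 25.667 cm to the left of lens 1, so d_o2 = L - d_i1 = 28.5 - (-25.667) = 54.167 cm.
Applying the thin-lens equation again with f_2 = -6 cm and d_o2 = 54.167 cm gives d_i2 = -5.402 cm.
m_2 = -(-5.402)/(54.167) = 0.0997.
The system's lateral magnification is m_1 m_2 = (4.6667)(0.0997) = 0.4654.

0.47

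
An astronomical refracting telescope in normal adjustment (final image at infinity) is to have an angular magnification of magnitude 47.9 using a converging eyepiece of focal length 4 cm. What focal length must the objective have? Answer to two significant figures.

|M| = f_obj/|f_eye|, so f_obj = |M| x |f_eye| = 47.9 x 4 = 191.600 cm.

190 cm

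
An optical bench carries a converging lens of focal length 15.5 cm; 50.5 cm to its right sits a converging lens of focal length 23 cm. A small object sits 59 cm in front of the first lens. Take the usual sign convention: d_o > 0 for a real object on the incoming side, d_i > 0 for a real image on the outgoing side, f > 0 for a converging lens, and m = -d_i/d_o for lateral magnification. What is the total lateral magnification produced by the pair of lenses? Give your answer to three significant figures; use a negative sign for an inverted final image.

1.27

Lens 1: 1/d_i1 = 1/f_1 - 1/d_o1 = 1/15.5 - 1/59 = 0.04757 cm^-1, so d_i1 = 21.023 cm.
m_1 = -(21.023)/59 = -0.3563.
Object distance for lens 2: d_o2 = 50.5 - 21.023 = 29.477 cm.
Lens 2: 1/d_i2 = 1/f_2 - 1/d_o2 = 1/23 - 1/(29.477) = 0.00955 cm^-1, so d_i2 = 104.673 cm.
m_2 = -(104.673)/(29.477) = -3.5510.
Total m = m_1 x m_2 = (-0.3563)(-3.5510) = 1.2653.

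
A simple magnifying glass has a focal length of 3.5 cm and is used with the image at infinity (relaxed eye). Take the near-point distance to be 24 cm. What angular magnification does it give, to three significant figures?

M = D/f = 24/3.5 = 6.857.

6.86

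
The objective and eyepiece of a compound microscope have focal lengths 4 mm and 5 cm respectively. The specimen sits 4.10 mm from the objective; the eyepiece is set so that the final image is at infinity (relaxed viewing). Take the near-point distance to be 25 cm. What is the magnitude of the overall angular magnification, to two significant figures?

200

Convert to cm: f_obj = 4 mm = 0.4 cm; d_o = 4.10 mm = 0.41 cm.
Objective: 1/d_i = 1/f_obj - 1/d_o = 1/0.4 - 1/0.41 = 0.06098 cm^-1, so d_i = 16.400 cm.
m_obj = -d_i/d_o = -16.400/0.41 = -40.000.
Eyepiece angular magnification (image at infinity): M_eye = D/f_e = 25/5 = 5.000.
Overall M = m_obj x M_eye = (-40.000)(5.000) = -200.00.
|M| = 200.00.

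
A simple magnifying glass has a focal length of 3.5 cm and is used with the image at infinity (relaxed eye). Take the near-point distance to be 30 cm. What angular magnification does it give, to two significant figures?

8.6

M = D/f = 30/3.5 = 8.571.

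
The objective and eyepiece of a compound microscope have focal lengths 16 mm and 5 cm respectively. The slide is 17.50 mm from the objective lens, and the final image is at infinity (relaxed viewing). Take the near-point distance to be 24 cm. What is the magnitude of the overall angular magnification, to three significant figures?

Convert to cm: f_obj = 16 mm = 1.6 cm; d_o = 17.50 mm = 1.75 cm.
Objective: 1/d_i = 1/f_obj - 1/d_o = 1/1.6 - 1/1.75 = 0.05357 cm^-1, so d_i = 18.667 cm.
m_obj = -d_i/d_o = -18.667/1.75 = -10.667.
Eyepiece angular magnification (image at infinity): M_eye = D/f_e = 24/5 = 4.800.
Overall M = m_obj x M_eye = (-10.667)(4.800) = -51.20.
|M| = 51.20.

51.2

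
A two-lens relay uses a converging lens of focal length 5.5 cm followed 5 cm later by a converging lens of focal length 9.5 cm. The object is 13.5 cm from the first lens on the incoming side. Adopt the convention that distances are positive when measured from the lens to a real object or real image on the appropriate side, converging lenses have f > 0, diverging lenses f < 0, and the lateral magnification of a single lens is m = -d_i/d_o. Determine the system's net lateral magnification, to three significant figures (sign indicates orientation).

Lens 1: 1/d_i1 = 1/f_1 - 1/d_o1 = 1/5.5 - 1/13.5 = 0.10774 cm^-1, so d_i1 = 9.281 cm.
m_1 = -(9.281)/13.5 = -0.6875.
This image would form 9.281 cm past lens 1, i.e. 4.281 cm beyond lens 2, so it is a virtual object for lens 2: d_o2 = 5 - 9.281 = -4.281 cm.
Lens 2: 1/d_i2 = 1/f_2 - 1/d_o2 = 1/9.5 - 1/(-4.281) = 0.33884 cm^-1, so d_i2 = 2.951 cm.
m_2 = -(2.951)/(-4.281) = 0.6893.
Overall magnification: m = m_1 m_2 = -0.4739.

-0.474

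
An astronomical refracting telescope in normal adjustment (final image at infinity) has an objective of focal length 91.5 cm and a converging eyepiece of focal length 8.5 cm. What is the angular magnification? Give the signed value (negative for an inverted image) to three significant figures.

M = -f_obj/f_eye = -91.5/(8.5) = -10.765.

-10.8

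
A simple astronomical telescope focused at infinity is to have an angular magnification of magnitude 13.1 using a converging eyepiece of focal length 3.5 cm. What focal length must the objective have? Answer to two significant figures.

46 cm

|M| = f_obj/|f_eye|, so f_obj = |M| x |f_eye| = 13.1 x 3.5 = 45.850 cm.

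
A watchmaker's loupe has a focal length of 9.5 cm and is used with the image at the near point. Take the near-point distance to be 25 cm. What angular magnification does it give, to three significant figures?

M = 1 + D/f = 1 + 25/9.5 = 3.632.

3.63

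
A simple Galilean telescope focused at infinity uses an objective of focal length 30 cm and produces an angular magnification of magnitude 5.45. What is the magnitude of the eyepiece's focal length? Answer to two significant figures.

5.5 cm

|M| = f_obj/|f_eye|, so |f_eye| = f_obj/|M| = 30/5.45 = 5.505 cm.
(The eyepiece is diverging, so its signed focal length is -5.505 cm.)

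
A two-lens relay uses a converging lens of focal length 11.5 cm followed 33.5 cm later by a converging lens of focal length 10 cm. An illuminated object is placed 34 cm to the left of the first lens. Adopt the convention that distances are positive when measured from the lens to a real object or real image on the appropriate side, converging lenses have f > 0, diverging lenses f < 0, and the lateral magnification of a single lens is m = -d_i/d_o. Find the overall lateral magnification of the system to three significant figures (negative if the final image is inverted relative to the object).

0.835

Lens 1: 1/d_i1 = 1/f_1 - 1/d_o1 = 1/11.5 - 1/34 = 0.05754 cm^-1, so d_i1 = 17.378 cm.
m_1 = -(17.378)/34 = -0.5111.
The intermediate image is 17.378 cm to the right of lens 1, so d_o2 = L - d_i1 = 33.5 - 17.378 = 16.122 cm.
Lens 2: 1/d_i2 = 1/f_2 - 1/d_o2 = 1/10 - 1/(16.122) = 0.03797 cm^-1, so d_i2 = 26.334 cm.
m_2 = -(26.334)/(16.122) = -1.6334.
The system's lateral magnification is m_1 m_2 = (-0.5111)(-1.6334) = 0.8348.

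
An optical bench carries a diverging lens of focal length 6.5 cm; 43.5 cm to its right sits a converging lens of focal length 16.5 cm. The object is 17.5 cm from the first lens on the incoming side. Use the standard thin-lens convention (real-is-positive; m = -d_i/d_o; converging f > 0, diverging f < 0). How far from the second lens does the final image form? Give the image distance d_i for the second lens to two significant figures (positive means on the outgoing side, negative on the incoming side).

Applying the thin-lens equation to the first lens, 1/(-6.5) = 1/17.5 + 1/d_i1, which gives d_i1 = -4.740 cm.
The intermediate image is virtual, 4.740 cm to the left of lens 1, so d_o2 = L - d_i1 = 43.5 - (-4.740) = 48.240 cm.
Applying the thin-lens equation again with f_2 = 16.5 cm and d_o2 = 48.240 cm gives d_i2 = 25.078 cm.

25 cm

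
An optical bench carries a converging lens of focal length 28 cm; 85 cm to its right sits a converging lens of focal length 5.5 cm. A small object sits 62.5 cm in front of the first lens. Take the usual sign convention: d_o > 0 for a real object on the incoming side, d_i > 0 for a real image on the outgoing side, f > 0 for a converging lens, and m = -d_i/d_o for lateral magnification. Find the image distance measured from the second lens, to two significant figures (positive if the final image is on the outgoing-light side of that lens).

6.6 cm

Lens 1: 1/d_i1 = 1/f_1 - 1/d_o1 = 1/28 - 1/62.5 = 0.01971 cm^-1, so d_i1 = 50.725 cm.
The intermediate image is 50.725 cm to the right of lens 1, so d_o2 = L - d_i1 = 85 - 50.725 = 34.275 cm.
Lens 2: 1/d_i2 = 1/f_2 - 1/d_o2 = 1/5.5 - 1/(34.275) = 0.15264 cm^-1, so d_i2 = 6.551 cm.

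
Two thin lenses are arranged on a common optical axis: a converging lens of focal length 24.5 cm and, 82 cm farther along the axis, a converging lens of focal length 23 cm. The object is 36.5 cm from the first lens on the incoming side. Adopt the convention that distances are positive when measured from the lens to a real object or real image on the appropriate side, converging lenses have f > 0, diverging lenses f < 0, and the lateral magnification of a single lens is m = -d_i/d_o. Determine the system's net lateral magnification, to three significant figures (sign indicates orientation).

-3.03

Lens 1: 1/d_i1 = 1/f_1 - 1/d_o1 = 1/24.5 - 1/36.5 = 0.01342 cm^-1, so d_i1 = 74.521 cm.
m_1 = -(74.521)/36.5 = -2.0417.
The intermediate image is 74.521 cm to the right of lens 1, so d_o2 = L - d_i1 = 82 - 74.521 = 7.479 cm.
Lens 2: 1/d_i2 = 1/f_2 - 1/d_o2 = 1/23 - 1/(7.479) = -0.09023 cm^-1, so d_i2 = -11.083 cm.
m_2 = -(-11.083)/(7.479) = 1.4819.
The system's lateral magnification is m_1 m_2 = (-2.0417)(1.4819) = -3.0255.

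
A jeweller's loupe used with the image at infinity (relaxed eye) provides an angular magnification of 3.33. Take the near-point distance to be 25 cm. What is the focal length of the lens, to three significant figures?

For the image at infinity, M = D/f.
f = D/M = 25/3.33 = 7.508 cm.

7.51 cm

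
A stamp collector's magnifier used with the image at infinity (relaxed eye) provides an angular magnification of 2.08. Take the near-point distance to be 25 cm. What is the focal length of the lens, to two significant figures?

For the image at infinity, M = D/f.
f = D/M = 25/2.08 = 12.019 cm.

12 cm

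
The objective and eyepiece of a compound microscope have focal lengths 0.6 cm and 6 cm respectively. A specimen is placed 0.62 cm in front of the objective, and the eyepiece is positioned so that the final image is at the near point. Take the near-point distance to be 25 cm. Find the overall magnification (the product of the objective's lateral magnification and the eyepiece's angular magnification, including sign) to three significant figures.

Objective: 1/d_i = 1/f_obj - 1/d_o = 1/0.6 - 1/0.62 = 0.05376 cm^-1, so d_i = 18.600 cm.
m_obj = -d_i/d_o = -18.600/0.62 = -30.000.
Eyepiece angular magnification (image at near point): M_eye = 1 + D/f_e = 1 + 25/6 = 5.167.
Overall M = m_obj x M_eye = (-30.000)(5.167) = -155.00.

-155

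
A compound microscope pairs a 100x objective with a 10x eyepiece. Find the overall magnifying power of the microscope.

1000

The overall magnification of a compound microscope is the product of the objective and eyepiece magnifications:
M = M_obj x M_eye = 100 x 10 = 1000.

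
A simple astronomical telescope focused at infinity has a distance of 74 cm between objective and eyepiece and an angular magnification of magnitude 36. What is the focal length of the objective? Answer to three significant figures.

72.0 cm

In normal adjustment the tube length equals f_obj + f_eye and |M| = f_obj/f_eye.
So f_obj = 36 f_eye and 36 f_eye + f_eye = 74 cm, giving f_eye = 74/37 = 2.000 cm and f_obj = 72.000 cm.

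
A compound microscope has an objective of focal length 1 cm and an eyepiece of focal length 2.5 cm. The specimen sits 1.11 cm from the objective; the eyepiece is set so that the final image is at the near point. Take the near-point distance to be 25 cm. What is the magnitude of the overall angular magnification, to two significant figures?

100

Objective: 1/d_i = 1/f_obj - 1/d_o = 1/1 - 1/1.11 = 0.09910 cm^-1, so d_i = 10.091 cm.
m_obj = -d_i/d_o = -10.091/1.11 = -9.091.
Eyepiece angular magnification (image at near point): M_eye = 1 + D/f_e = 1 + 25/2.5 = 11.000.
Overall M = m_obj x M_eye = (-9.091)(11.000) = -100.00.
|M| = 100.00.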